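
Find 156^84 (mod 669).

30

84 in binary is 1010100, i.e. 84 = 64 + 16 + 4.
156^1 ≡ 156 (mod 669)
156^2 ≡ 156^2 = 24336 ≡ 252 (mod 669)
156^4 ≡ 252^2 = 63504 ≡ 618 (mod 669)
156^8 ≡ 618^2 = 381924 ≡ 594 (mod 669)
156^16 ≡ 594^2 = 352836 ≡ 273 (mod 669)
156^32 ≡ 273^2 = 74529 ≡ 270 (mod 669)
156^64 ≡ 270^2 = 72900 ≡ 648 (mod 669)
156^84 = 156^64 × 156^16 × 156^4 ≡ 648 × 273 × 618 (mod 669).
Accumulate the product:
648 × 273 = 176904 ≡ 288
288 × 618 = 177984 ≡ 30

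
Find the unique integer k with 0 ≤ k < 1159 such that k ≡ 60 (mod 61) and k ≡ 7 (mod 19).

61⁻¹ mod 19: 61×5 ≡ 1 (mod 19), so 61⁻¹ ≡ 5.
k = 60 + 61×((7 − 60)×5 mod 19) = 60 + 61×1 = 121.
Check: 121 mod 61 = 60, 121 mod 19 = 7. ✓

121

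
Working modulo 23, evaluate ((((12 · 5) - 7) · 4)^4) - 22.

12 · 5 = 60 ≡ 14 (mod 23)
14 - 7 = 7
7 · 4 = 28 ≡ 5 (mod 23)
(5)^4 ≡ 4 (mod 23)
4 - 22 = -18 ≡ 5 (mod 23)

5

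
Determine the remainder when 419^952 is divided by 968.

89

By square-and-multiply:
952 in binary is 1110111000, i.e. 952 = 512 + 256 + 128 + 32 + 16 + 8.
419^1 ≡ 419 (mod 968)
419^2 ≡ 419^2 = 175561 ≡ 353 (mod 968)
419^4 ≡ 353^2 = 124609 ≡ 705 (mod 968)
419^8 ≡ 705^2 = 497025 ≡ 441 (mod 968)
419^16 ≡ 441^2 = 194481 ≡ 881 (mod 968)
419^32 ≡ 881^2 = 776161 ≡ 793 (mod 968)
419^64 ≡ 793^2 = 628849 ≡ 617 (mod 968)
419^128 ≡ 617^2 = 380689 ≡ 265 (mod 968)
419^256 ≡ 265^2 = 70225 ≡ 529 (mod 968)
419^512 ≡ 529^2 = 279841 ≡ 89 (mod 968)
419^952 = 419^512 · 419^256 · 419^128 · 419^32 · 419^16 · 419^8 ≡ 89 · 529 · 265 · 793 · 881 · 441 (mod 968).
Accumulate the product:
89 · 529 = 47081 ≡ 617
617 · 265 = 163505 ≡ 881
881 · 793 = 698633 ≡ 705
705 · 881 = 621105 ≡ 617
617 · 441 = 272097 ≡ 89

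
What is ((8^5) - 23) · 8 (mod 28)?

20

(8)^5 ≡ 8 (mod 28)
8 - 23 = -15 ≡ 13 (mod 28)
13 · 8 = 104 ≡ 20 (mod 28)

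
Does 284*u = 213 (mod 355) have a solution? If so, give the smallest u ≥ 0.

2

gcd(284, 355) = 71, and 71 | 213, so solutions exist.
Divide through by 71: 4*u = 3 (mod 5).
4⁻¹ ≡ 4 (mod 5).
u ≡ 4*3 ≡ 2 (mod 5).
The smallest non-negative solution is u = 2.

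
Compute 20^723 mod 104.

Using repeated squaring:
723 in binary is 1011010011, i.e. 723 = 512 + 128 + 64 + 16 + 2 + 1.
20^1 ≡ 20 (mod 104)
20^2 ≡ 20^2 = 400 ≡ 88 (mod 104)
20^4 ≡ 88^2 = 7744 ≡ 48 (mod 104)
20^8 ≡ 48^2 = 2304 ≡ 16 (mod 104)
20^16 ≡ 16^2 = 256 ≡ 48 (mod 104)
20^32 ≡ 48^2 = 2304 ≡ 16 (mod 104)
20^64 ≡ 16^2 = 256 ≡ 48 (mod 104)
20^128 ≡ 48^2 = 2304 ≡ 16 (mod 104)
20^256 ≡ 16^2 = 256 ≡ 48 (mod 104)
20^512 ≡ 48^2 = 2304 ≡ 16 (mod 104)
20^723 = 20^512 * 20^128 * 20^64 * 20^16 * 20^2 * 20^1 ≡ 16 * 16 * 48 * 48 * 88 * 20 (mod 104).
Accumulate the product:
16 * 16 = 256 ≡ 48
48 * 48 = 2304 ≡ 16
16 * 48 = 768 ≡ 40
40 * 88 = 3520 ≡ 88
88 * 20 = 1760 ≡ 96

96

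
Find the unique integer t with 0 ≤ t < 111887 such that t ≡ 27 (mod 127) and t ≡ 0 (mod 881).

66956

127⁻¹ mod 881: 127·111 ≡ 1 (mod 881), so 127⁻¹ ≡ 111.
t = 27 + 127·((0 − 27)·111 mod 881) = 27 + 127·527 = 66956.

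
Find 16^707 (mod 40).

Using repeated squaring:
16^1 ≡ 16 (mod 40)
16^2 ≡ 16^2 = 256 ≡ 16 (mod 40)
16^4 ≡ 16^2 = 256 ≡ 16 (mod 40)
16^8 ≡ 16^2 = 256 ≡ 16 (mod 40)
16^16 ≡ 16^2 = 256 ≡ 16 (mod 40)
16^32 ≡ 16^2 = 256 ≡ 16 (mod 40)
16^64 ≡ 16^2 = 256 ≡ 16 (mod 40)
16^128 ≡ 16^2 = 256 ≡ 16 (mod 40)
16^256 ≡ 16^2 = 256 ≡ 16 (mod 40)
16^512 ≡ 16^2 = 256 ≡ 16 (mod 40)
16^707 = 16^512 * 16^128 * 16^64 * 16^2 * 16^1 ≡ 16 * 16 * 16 * 16 * 16 (mod 40).
Accumulate the product:
16 * 16 = 256 ≡ 16
16 * 16 = 256 ≡ 16
16 * 16 = 256 ≡ 16
16 * 16 = 256 ≡ 16

16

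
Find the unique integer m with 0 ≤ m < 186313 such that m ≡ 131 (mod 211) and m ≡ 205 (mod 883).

137070

211⁻¹ mod 883: 211*498 ≡ 1 (mod 883), so 211⁻¹ ≡ 498.
m = 131 + 211*((205 − 131)*498 mod 883) = 131 + 211*649 = 137070.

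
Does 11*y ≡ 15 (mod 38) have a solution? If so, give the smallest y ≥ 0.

29

gcd(11, 38) = 1, so a unique solution mod 38 exists.
11⁻¹ ≡ 7 (mod 38).
y ≡ 7*15 ≡ 29 (mod 38).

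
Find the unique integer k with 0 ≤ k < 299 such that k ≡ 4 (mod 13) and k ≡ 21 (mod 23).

251

13⁻¹ mod 23: 13×16 ≡ 1 (mod 23), so 13⁻¹ ≡ 16.
k = 4 + 13×((21 − 4)×16 mod 23) = 4 + 13×19 = 251.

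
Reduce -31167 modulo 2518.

1567

-31167 = -13×2518 + 1567, so -31167 ≡ 1567 (mod 2518).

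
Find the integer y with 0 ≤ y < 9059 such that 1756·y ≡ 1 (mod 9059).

8507

9059 = 5×1756 + 279
1756 = 6×279 + 82
279 = 3×82 + 33
82 = 2×33 + 16
33 = 2×16 + 1
16 = 16×1 + 0
gcd(1756, 9059) = 1, so the inverse exists.
Bézout: 1 = 107×9059 − 552×1756.
So 1756⁻¹ ≡ −552 ≡ 8507 (mod 9059).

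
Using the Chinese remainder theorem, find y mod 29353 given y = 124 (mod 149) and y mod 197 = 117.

22772

149⁻¹ mod 197: 149·119 ≡ 1 (mod 197), so 149⁻¹ ≡ 119.
y = 124 + 149·((117 − 124)·119 mod 197) = 124 + 149·152 = 22772.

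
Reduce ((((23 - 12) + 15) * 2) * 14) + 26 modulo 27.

23 - 12 = 11
11 + 15 = 26
26 * 2 = 52 ≡ 25 (mod 27)
25 * 14 = 350 ≡ 26 (mod 27)
26 + 26 = 52 ≡ 25 (mod 27)

25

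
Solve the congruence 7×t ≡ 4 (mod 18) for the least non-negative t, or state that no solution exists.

gcd(7, 18) = 1, so a unique solution mod 18 exists.
7⁻¹ ≡ 13 (mod 18).
t ≡ 13×4 ≡ 16 (mod 18).

16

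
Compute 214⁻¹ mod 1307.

By the extended Euclidean algorithm:
1307 = 6*214 + 23
214 = 9*23 + 7
23 = 3*7 + 2
7 = 3*2 + 1
2 = 2*1 + 0
gcd(214, 1307) = 1, so the inverse exists.
Bézout: 1 = −93*1307 + 568*214.
So 214⁻¹ ≡ 568 (mod 1307).

568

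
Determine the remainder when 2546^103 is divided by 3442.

2922

2546^1 ≡ 2546 (mod 3442)
2546^2 ≡ 2546^2 = 6482116 ≡ 830 (mod 3442)
2546^4 ≡ 830^2 = 688900 ≡ 500 (mod 3442)
2546^8 ≡ 500^2 = 250000 ≡ 2176 (mod 3442)
2546^16 ≡ 2176^2 = 4734976 ≡ 2226 (mod 3442)
2546^32 ≡ 2226^2 = 4955076 ≡ 2038 (mod 3442)
2546^64 ≡ 2038^2 = 4153444 ≡ 2392 (mod 3442)
2546^103 = 2546^64 × 2546^32 × 2546^4 × 2546^2 × 2546^1 ≡ 2392 × 2038 × 500 × 830 × 2546 (mod 3442).
Accumulate the product:
2392 × 2038 = 4874896 ≡ 1024
1024 × 500 = 512000 ≡ 2584
2584 × 830 = 2144720 ≡ 354
354 × 2546 = 901284 ≡ 2922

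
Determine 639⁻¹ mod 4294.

Apply the Euclidean algorithm and back-substitute:
4294 = 6*639 + 460
639 = 1*460 + 179
460 = 2*179 + 102
179 = 1*102 + 77
102 = 1*77 + 25
77 = 3*25 + 2
25 = 12*2 + 1
2 = 2*1 + 0
gcd(639, 4294) = 1, so the inverse exists.
Bézout: 1 = 307*4294 − 2063*639.
So 639⁻¹ ≡ −2063 ≡ 2231 (mod 4294).

2231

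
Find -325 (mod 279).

-325 = -2×279 + 233, so -325 ≡ 233 (mod 279).

233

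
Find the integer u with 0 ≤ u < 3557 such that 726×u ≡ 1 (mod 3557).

Apply the Euclidean algorithm and back-substitute:
3557 = 4*726 + 653
726 = 1*653 + 73
653 = 8*73 + 69
73 = 1*69 + 4
69 = 17*4 + 1
4 = 4*1 + 0
gcd(726, 3557) = 1, so the inverse exists.
Bézout: 1 = 179*3557 − 877*726.
So 726⁻¹ ≡ −877 ≡ 2680 (mod 3557).

2680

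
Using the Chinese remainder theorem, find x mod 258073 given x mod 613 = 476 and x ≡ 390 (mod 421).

613⁻¹ mod 421: 613*182 ≡ 1 (mod 421), so 613⁻¹ ≡ 182.
x = 476 + 613*((390 − 476)*182 mod 421) = 476 + 613*346 = 212574.

212574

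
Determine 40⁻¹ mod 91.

66

Apply the Euclidean algorithm and back-substitute:
91 = 2*40 + 11
40 = 3*11 + 7
11 = 1*7 + 4
7 = 1*4 + 3
4 = 1*3 + 1
3 = 3*1 + 0
gcd(40, 91) = 1, so the inverse exists.
Back-substitute for 1:
1 = 1*4 − 1*3
  = −1*7 + 2*4
  = 2*11 − 3*7
  = −3*40 + 11*11
  = 11*91 − 25*40
So 40⁻¹ ≡ −25 ≡ 66 (mod 91).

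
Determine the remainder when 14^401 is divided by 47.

9

Compute successive squares:
401 in binary is 110010001, i.e. 401 = 256 + 128 + 16 + 1.
14^1 ≡ 14 (mod 47)
14^2 ≡ 14^2 = 196 ≡ 8 (mod 47)
14^4 ≡ 8^2 = 64 ≡ 17 (mod 47)
14^8 ≡ 17^2 = 289 ≡ 7 (mod 47)
14^16 ≡ 7^2 = 49 ≡ 2 (mod 47)
14^32 ≡ 2^2 = 4 (mod 47)
14^64 ≡ 4^2 = 16 (mod 47)
14^128 ≡ 16^2 = 256 ≡ 21 (mod 47)
14^256 ≡ 21^2 = 441 ≡ 18 (mod 47)
14^401 = 14^256 · 14^128 · 14^16 · 14^1 ≡ 18 · 21 · 2 · 14 (mod 47).
Accumulate the product:
18 · 21 = 378 ≡ 2
2 · 2 = 4
4 · 14 = 56 ≡ 9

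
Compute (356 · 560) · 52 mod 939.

356 · 560 = 199360 ≡ 292 (mod 939)
292 · 52 = 15184 ≡ 160 (mod 939)

160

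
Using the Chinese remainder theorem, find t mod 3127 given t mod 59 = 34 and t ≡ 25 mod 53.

1509

59⁻¹ mod 53: 59·9 ≡ 1 (mod 53), so 59⁻¹ ≡ 9.
t = 34 + 59·((25 − 34)·9 mod 53) = 34 + 59·25 = 1509.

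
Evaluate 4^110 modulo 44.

12

4^1 ≡ 4 (mod 44)
4^2 ≡ 4^2 = 16 (mod 44)
4^4 ≡ 16^2 = 256 ≡ 36 (mod 44)
4^8 ≡ 36^2 = 1296 ≡ 20 (mod 44)
4^16 ≡ 20^2 = 400 ≡ 4 (mod 44)
4^32 ≡ 4^2 = 16 (mod 44)
4^64 ≡ 16^2 = 256 ≡ 36 (mod 44)
4^110 = 4^64 × 4^32 × 4^8 × 4^4 × 4^2 ≡ 36 × 16 × 20 × 36 × 16 (mod 44).
Accumulate the product:
36 × 16 = 576 ≡ 4
4 × 20 = 80 ≡ 36
36 × 36 = 1296 ≡ 20
20 × 16 = 320 ≡ 12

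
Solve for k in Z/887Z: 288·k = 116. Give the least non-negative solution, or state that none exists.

gcd(288, 887) = 1, so a unique solution mod 887 exists.
288⁻¹ ≡ 77 (mod 887).
k ≡ 77·116 ≡ 62 (mod 887).

62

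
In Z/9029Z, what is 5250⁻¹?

2891

9029 = 1*5250 + 3779
5250 = 1*3779 + 1471
3779 = 2*1471 + 837
1471 = 1*837 + 634
837 = 1*634 + 203
634 = 3*203 + 25
203 = 8*25 + 3
25 = 8*3 + 1
3 = 3*1 + 0
gcd(5250, 9029) = 1, so the inverse exists.
Bézout: 1 = −1681*9029 + 2891*5250.
So 5250⁻¹ ≡ 2891 (mod 9029).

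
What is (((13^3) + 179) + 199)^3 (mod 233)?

(13)^3 ≡ 100 (mod 233)
100 + 179 = 279 ≡ 46 (mod 233)
46 + 199 = 245 ≡ 12 (mod 233)
(12)^3 ≡ 97 (mod 233)

97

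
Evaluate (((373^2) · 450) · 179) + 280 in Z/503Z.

(373)^2 ≡ 301 (mod 503)
301 · 450 = 135450 ≡ 143 (mod 503)
143 · 179 = 25597 ≡ 447 (mod 503)
447 + 280 = 727 ≡ 224 (mod 503)

224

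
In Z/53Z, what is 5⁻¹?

32

By the extended Euclidean algorithm:
53 = 10*5 + 3
5 = 1*3 + 2
3 = 1*2 + 1
2 = 2*1 + 0
gcd(5, 53) = 1, so the inverse exists.
Back-substitute for 1:
1 = 1*3 − 1*2
  = −1*5 + 2*3
  = 2*53 − 21*5
So 5⁻¹ ≡ −21 ≡ 32 (mod 53).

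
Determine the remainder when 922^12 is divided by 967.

891

Compute successive squares:
12 in binary is 1100, i.e. 12 = 8 + 4.
922^1 ≡ 922 (mod 967)
922^2 ≡ 922^2 = 850084 ≡ 91 (mod 967)
922^4 ≡ 91^2 = 8281 ≡ 545 (mod 967)
922^8 ≡ 545^2 = 297025 ≡ 156 (mod 967)
922^12 = 922^8 * 922^4 ≡ 156 * 545 (mod 967).
156 * 545 = 85020 ≡ 891 (mod 967).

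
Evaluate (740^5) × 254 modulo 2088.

568

(740)^5 ≡ 1112 (mod 2088)
1112 × 254 = 282448 ≡ 568 (mod 2088)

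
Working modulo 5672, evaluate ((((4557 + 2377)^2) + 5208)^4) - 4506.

4557 + 2377 = 6934 ≡ 1262 (mod 5672)
(1262)^2 ≡ 4484 (mod 5672)
4484 + 5208 = 9692 ≡ 4020 (mod 5672)
(4020)^4 ≡ 336 (mod 5672)
336 - 4506 = -4170 ≡ 1502 (mod 5672)

1502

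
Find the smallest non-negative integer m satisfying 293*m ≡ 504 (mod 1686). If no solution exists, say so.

42

gcd(293, 1686) = 1, so a unique solution mod 1686 exists.
293⁻¹ ≡ 1007 (mod 1686).
m ≡ 1007*504 ≡ 42 (mod 1686).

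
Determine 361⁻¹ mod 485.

176

By the extended Euclidean algorithm:
485 = 1×361 + 124
361 = 2×124 + 113
124 = 1×113 + 11
113 = 10×11 + 3
11 = 3×3 + 2
3 = 1×2 + 1
2 = 2×1 + 0
gcd(361, 485) = 1, so the inverse exists.
Back-substitute for 1:
1 = 1×3 − 1×2
  = −1×11 + 4×3
  = 4×113 − 41×11
  = −41×124 + 45×113
  = 45×361 − 131×124
  = −131×485 + 176×361
So 361⁻¹ ≡ 176 (mod 485).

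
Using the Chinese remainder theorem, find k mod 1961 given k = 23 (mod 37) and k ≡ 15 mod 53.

1022

37⁻¹ mod 53: 37·43 ≡ 1 (mod 53), so 37⁻¹ ≡ 43.
k = 23 + 37·((15 − 23)·43 mod 53) = 23 + 37·27 = 1022.
Check: 1022 mod 37 = 23, 1022 mod 53 = 15. ✓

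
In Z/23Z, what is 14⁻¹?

Apply the Euclidean algorithm and back-substitute:
23 = 1×14 + 9
14 = 1×9 + 5
9 = 1×5 + 4
5 = 1×4 + 1
4 = 4×1 + 0
gcd(14, 23) = 1, so the inverse exists.
Back-substitute for 1:
1 = 1×5 − 1×4
  = −1×9 + 2×5
  = 2×14 − 3×9
  = −3×23 + 5×14
So 14⁻¹ ≡ 5 (mod 23).

5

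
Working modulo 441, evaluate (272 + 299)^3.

272 + 299 = 571 ≡ 130 (mod 441)
(130)^3 ≡ 379 (mod 441)

379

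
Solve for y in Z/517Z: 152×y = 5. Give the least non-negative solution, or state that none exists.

gcd(152, 517) = 1, so a unique solution mod 517 exists.
152⁻¹ ≡ 500 (mod 517).
y ≡ 500×5 ≡ 432 (mod 517).

432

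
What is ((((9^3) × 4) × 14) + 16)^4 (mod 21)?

16

(9)^3 ≡ 15 (mod 21)
15 × 4 = 60 ≡ 18 (mod 21)
18 × 14 = 252 ≡ 0 (mod 21)
0 + 16 = 16
(16)^4 ≡ 16 (mod 21)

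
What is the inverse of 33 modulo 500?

197

500 = 15·33 + 5
33 = 6·5 + 3
5 = 1·3 + 2
3 = 1·2 + 1
2 = 2·1 + 0
gcd(33, 500) = 1, so the inverse exists.
Bézout: 1 = −13·500 + 197·33.
So 33⁻¹ ≡ 197 (mod 500).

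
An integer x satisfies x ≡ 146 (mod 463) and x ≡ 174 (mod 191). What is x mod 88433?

463⁻¹ mod 191: 463*158 ≡ 1 (mod 191), so 463⁻¹ ≡ 158.
x = 146 + 463*((174 − 146)*158 mod 191) = 146 + 463*31 = 14499.

14499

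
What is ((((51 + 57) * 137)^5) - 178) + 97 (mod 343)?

51 + 57 = 108
108 * 137 = 14796 ≡ 47 (mod 343)
(47)^5 ≡ 115 (mod 343)
115 - 178 = -63 ≡ 280 (mod 343)
280 + 97 = 377 ≡ 34 (mod 343)

34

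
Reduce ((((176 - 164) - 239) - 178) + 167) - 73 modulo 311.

176 - 164 = 12
12 - 239 = -227 ≡ 84 (mod 311)
84 - 178 = -94 ≡ 217 (mod 311)
217 + 167 = 384 ≡ 73 (mod 311)
73 - 73 = 0

0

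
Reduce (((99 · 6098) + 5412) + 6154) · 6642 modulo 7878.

7848

99 · 6098 = 603702 ≡ 4974 (mod 7878)
4974 + 5412 = 10386 ≡ 2508 (mod 7878)
2508 + 6154 = 8662 ≡ 784 (mod 7878)
784 · 6642 = 5207328 ≡ 7848 (mod 7878)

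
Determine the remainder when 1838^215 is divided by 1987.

135

1838^1 ≡ 1838 (mod 1987)
1838^2 ≡ 1838^2 = 3378244 ≡ 344 (mod 1987)
1838^4 ≡ 344^2 = 118336 ≡ 1103 (mod 1987)
1838^8 ≡ 1103^2 = 1216609 ≡ 565 (mod 1987)
1838^16 ≡ 565^2 = 319225 ≡ 1305 (mod 1987)
1838^32 ≡ 1305^2 = 1703025 ≡ 166 (mod 1987)
1838^64 ≡ 166^2 = 27556 ≡ 1725 (mod 1987)
1838^128 ≡ 1725^2 = 2975625 ≡ 1086 (mod 1987)
1838^215 = 1838^128 × 1838^64 × 1838^16 × 1838^4 × 1838^2 × 1838^1 ≡ 1086 × 1725 × 1305 × 1103 × 344 × 1838 (mod 1987).
Accumulate the product:
1086 × 1725 = 1873350 ≡ 1596
1596 × 1305 = 2082780 ≡ 404
404 × 1103 = 445612 ≡ 524
524 × 344 = 180256 ≡ 1426
1426 × 1838 = 2620988 ≡ 135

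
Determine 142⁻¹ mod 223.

Run the extended Euclidean algorithm:
223 = 1·142 + 81
142 = 1·81 + 61
81 = 1·61 + 20
61 = 3·20 + 1
20 = 20·1 + 0
gcd(142, 223) = 1, so the inverse exists.
Bézout: 1 = −7·223 + 11·142.
So 142⁻¹ ≡ 11 (mod 223).

11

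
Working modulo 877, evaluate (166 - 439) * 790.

72

166 - 439 = -273 ≡ 604 (mod 877)
604 * 790 = 477160 ≡ 72 (mod 877)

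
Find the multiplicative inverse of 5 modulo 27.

Run the extended Euclidean algorithm:
27 = 5*5 + 2
5 = 2*2 + 1
2 = 2*1 + 0
gcd(5, 27) = 1, so the inverse exists.
Back-substitute for 1:
1 = 1*5 − 2*2
  = −2*27 + 11*5
So 5⁻¹ ≡ 11 (mod 27).

11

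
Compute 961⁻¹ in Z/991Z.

Apply the Euclidean algorithm and back-substitute:
991 = 1·961 + 30
961 = 32·30 + 1
30 = 30·1 + 0
gcd(961, 991) = 1, so the inverse exists.
Bézout: 1 = −32·991 + 33·961.
So 961⁻¹ ≡ 33 (mod 991).

33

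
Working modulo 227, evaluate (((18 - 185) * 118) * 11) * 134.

18 - 185 = -167 ≡ 60 (mod 227)
60 * 118 = 7080 ≡ 43 (mod 227)
43 * 11 = 473 ≡ 19 (mod 227)
19 * 134 = 2546 ≡ 49 (mod 227)

49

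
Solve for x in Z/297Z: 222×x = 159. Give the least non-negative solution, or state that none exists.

85

gcd(222, 297) = 3, and 3 | 159, so solutions exist.
Divide through by 3: 74×x mod 99 = 53.
74⁻¹ ≡ 95 (mod 99).
x ≡ 95×53 ≡ 85 (mod 99).
The smallest non-negative solution is x = 85.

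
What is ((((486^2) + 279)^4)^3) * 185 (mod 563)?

347

(486)^2 ≡ 299 (mod 563)
299 + 279 = 578 ≡ 15 (mod 563)
(15)^4 ≡ 518 (mod 563)
(518)^3 ≡ 81 (mod 563)
81 * 185 = 14985 ≡ 347 (mod 563)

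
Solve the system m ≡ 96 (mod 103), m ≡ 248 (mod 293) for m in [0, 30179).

18121

103⁻¹ mod 293: 103*165 ≡ 1 (mod 293), so 103⁻¹ ≡ 165.
m = 96 + 103*((248 − 96)*165 mod 293) = 96 + 103*175 = 18121.
Check: 18121 mod 103 = 96, 18121 mod 293 = 248. ✓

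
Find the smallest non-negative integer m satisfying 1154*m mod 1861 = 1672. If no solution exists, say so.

gcd(1154, 1861) = 1, so a unique solution mod 1861 exists.
1154⁻¹ ≡ 1453 (mod 1861).
m ≡ 1453*1672 ≡ 811 (mod 1861).

811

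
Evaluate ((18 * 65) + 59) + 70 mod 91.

25

18 * 65 = 1170 ≡ 78 (mod 91)
78 + 59 = 137 ≡ 46 (mod 91)
46 + 70 = 116 ≡ 25 (mod 91)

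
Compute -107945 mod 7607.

6160

-107945 = -15*7607 + 6160, so -107945 ≡ 6160 (mod 7607).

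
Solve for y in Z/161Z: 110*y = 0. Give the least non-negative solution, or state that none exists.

gcd(110, 161) = 1, so a unique solution mod 161 exists.
110⁻¹ ≡ 101 (mod 161).
y ≡ 101*0 ≡ 0 (mod 161).

0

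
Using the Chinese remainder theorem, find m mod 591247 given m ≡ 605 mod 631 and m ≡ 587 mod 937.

278876

631⁻¹ mod 937: 631*444 ≡ 1 (mod 937), so 631⁻¹ ≡ 444.
m = 605 + 631*((587 − 605)*444 mod 937) = 605 + 631*441 = 278876.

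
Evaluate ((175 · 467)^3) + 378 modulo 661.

175 · 467 = 81725 ≡ 422 (mod 661)
(422)^3 ≡ 375 (mod 661)
375 + 378 = 753 ≡ 92 (mod 661)

92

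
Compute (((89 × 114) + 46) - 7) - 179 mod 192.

22

89 × 114 = 10146 ≡ 162 (mod 192)
162 + 46 = 208 ≡ 16 (mod 192)
16 - 7 = 9
9 - 179 = -170 ≡ 22 (mod 192)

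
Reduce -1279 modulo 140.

121

-1279 = -10·140 + 121, so -1279 ≡ 121 (mod 140).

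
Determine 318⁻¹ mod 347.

335

By the extended Euclidean algorithm:
347 = 1·318 + 29
318 = 10·29 + 28
29 = 1·28 + 1
28 = 28·1 + 0
gcd(318, 347) = 1, so the inverse exists.
Bézout: 1 = 11·347 − 12·318.
So 318⁻¹ ≡ −12 ≡ 335 (mod 347).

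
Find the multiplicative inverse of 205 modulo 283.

283 = 1×205 + 78
205 = 2×78 + 49
78 = 1×49 + 29
49 = 1×29 + 20
29 = 1×20 + 9
20 = 2×9 + 2
9 = 4×2 + 1
2 = 2×1 + 0
gcd(205, 283) = 1, so the inverse exists.
Bézout: 1 = 92×283 − 127×205.
So 205⁻¹ ≡ −127 ≡ 156 (mod 283).

156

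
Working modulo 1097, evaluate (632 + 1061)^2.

885

632 + 1061 = 1693 ≡ 596 (mod 1097)
(596)^2 ≡ 885 (mod 1097)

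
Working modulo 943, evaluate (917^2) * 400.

(917)^2 ≡ 676 (mod 943)
676 * 400 = 270400 ≡ 702 (mod 943)

702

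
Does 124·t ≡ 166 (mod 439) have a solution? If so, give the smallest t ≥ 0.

235

gcd(124, 439) = 1, so a unique solution mod 439 exists.
124⁻¹ ≡ 131 (mod 439).
t ≡ 131·166 ≡ 235 (mod 439).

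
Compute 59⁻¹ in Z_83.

By the extended Euclidean algorithm:
83 = 1×59 + 24
59 = 2×24 + 11
24 = 2×11 + 2
11 = 5×2 + 1
2 = 2×1 + 0
gcd(59, 83) = 1, so the inverse exists.
Bézout: 1 = −27×83 + 38×59.
So 59⁻¹ ≡ 38 (mod 83).

38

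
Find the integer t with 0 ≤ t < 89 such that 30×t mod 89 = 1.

3

Run the extended Euclidean algorithm:
89 = 2×30 + 29
30 = 1×29 + 1
29 = 29×1 + 0
gcd(30, 89) = 1, so the inverse exists.
Bézout: 1 = −1×89 + 3×30.
So 30⁻¹ ≡ 3 (mod 89).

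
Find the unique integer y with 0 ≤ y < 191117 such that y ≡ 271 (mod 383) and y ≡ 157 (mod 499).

17123

383⁻¹ mod 499: 383·271 ≡ 1 (mod 499), so 383⁻¹ ≡ 271.
y = 271 + 383·((157 − 271)·271 mod 499) = 271 + 383·44 = 17123.
Check: 17123 mod 383 = 271, 17123 mod 499 = 157. ✓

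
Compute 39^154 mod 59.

41

By square-and-multiply:
154 in binary is 10011010, i.e. 154 = 128 + 16 + 8 + 2.
39^1 ≡ 39 (mod 59)
39^2 ≡ 39^2 = 1521 ≡ 46 (mod 59)
39^4 ≡ 46^2 = 2116 ≡ 51 (mod 59)
39^8 ≡ 51^2 = 2601 ≡ 5 (mod 59)
39^16 ≡ 5^2 = 25 (mod 59)
39^32 ≡ 25^2 = 625 ≡ 35 (mod 59)
39^64 ≡ 35^2 = 1225 ≡ 45 (mod 59)
39^128 ≡ 45^2 = 2025 ≡ 19 (mod 59)
39^154 = 39^128 * 39^16 * 39^8 * 39^2 ≡ 19 * 25 * 5 * 46 (mod 59).
Accumulate the product:
19 * 25 = 475 ≡ 3
3 * 5 = 15
15 * 46 = 690 ≡ 41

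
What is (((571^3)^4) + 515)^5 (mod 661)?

567

(571)^3 ≡ 83 (mod 661)
(83)^4 ≡ 504 (mod 661)
504 + 515 = 1019 ≡ 358 (mod 661)
(358)^5 ≡ 567 (mod 661)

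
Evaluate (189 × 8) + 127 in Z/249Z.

145

189 × 8 = 1512 ≡ 18 (mod 249)
18 + 127 = 145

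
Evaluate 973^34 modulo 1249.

844

34 in binary is 100010, i.e. 34 = 32 + 2.
973^1 ≡ 973 (mod 1249)
973^2 ≡ 973^2 = 946729 ≡ 1236 (mod 1249)
973^4 ≡ 1236^2 = 1527696 ≡ 169 (mod 1249)
973^8 ≡ 169^2 = 28561 ≡ 1083 (mod 1249)
973^16 ≡ 1083^2 = 1172889 ≡ 78 (mod 1249)
973^32 ≡ 78^2 = 6084 ≡ 1088 (mod 1249)
973^34 = 973^32 * 973^2 ≡ 1088 * 1236 (mod 1249).
1088 * 1236 = 1344768 ≡ 844 (mod 1249).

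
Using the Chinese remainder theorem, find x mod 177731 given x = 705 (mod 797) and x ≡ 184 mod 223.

29397

797⁻¹ mod 223: 797·169 ≡ 1 (mod 223), so 797⁻¹ ≡ 169.
x = 705 + 797·((184 − 705)·169 mod 223) = 705 + 797·36 = 29397.
Check: 29397 mod 797 = 705, 29397 mod 223 = 184. ✓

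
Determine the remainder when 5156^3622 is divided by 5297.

5238

3622 in binary is 111000100110, i.e. 3622 = 2048 + 1024 + 512 + 32 + 4 + 2.
5156^1 ≡ 5156 (mod 5297)
5156^2 ≡ 5156^2 = 26584336 ≡ 3990 (mod 5297)
5156^4 ≡ 3990^2 = 15920100 ≡ 2615 (mod 5297)
5156^8 ≡ 2615^2 = 6838225 ≡ 5095 (mod 5297)
5156^16 ≡ 5095^2 = 25959025 ≡ 3725 (mod 5297)
5156^32 ≡ 3725^2 = 13875625 ≡ 2782 (mod 5297)
5156^64 ≡ 2782^2 = 7739524 ≡ 607 (mod 5297)
5156^128 ≡ 607^2 = 368449 ≡ 2956 (mod 5297)
5156^256 ≡ 2956^2 = 8737936 ≡ 3183 (mod 5297)
5156^512 ≡ 3183^2 = 10131489 ≡ 3625 (mod 5297)
5156^1024 ≡ 3625^2 = 13140625 ≡ 4065 (mod 5297)
5156^2048 ≡ 4065^2 = 16524225 ≡ 2882 (mod 5297)
5156^3622 = 5156^2048 * 5156^1024 * 5156^512 * 5156^32 * 5156^4 * 5156^2 ≡ 2882 * 4065 * 3625 * 2782 * 2615 * 3990 (mod 5297).
Accumulate the product:
2882 * 4065 = 11715330 ≡ 3663
3663 * 3625 = 13278375 ≡ 4093
4093 * 2782 = 11386726 ≡ 3473
3473 * 2615 = 9081895 ≡ 2837
2837 * 3990 = 11319630 ≡ 5238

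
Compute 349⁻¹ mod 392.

237

By the extended Euclidean algorithm:
392 = 1×349 + 43
349 = 8×43 + 5
43 = 8×5 + 3
5 = 1×3 + 2
3 = 1×2 + 1
2 = 2×1 + 0
gcd(349, 392) = 1, so the inverse exists.
Back-substitute for 1:
1 = 1×3 − 1×2
  = −1×5 + 2×3
  = 2×43 − 17×5
  = −17×349 + 138×43
  = 138×392 − 155×349
So 349⁻¹ ≡ −155 ≡ 237 (mod 392).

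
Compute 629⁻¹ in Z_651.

Apply the Euclidean algorithm and back-substitute:
651 = 1×629 + 22
629 = 28×22 + 13
22 = 1×13 + 9
13 = 1×9 + 4
9 = 2×4 + 1
4 = 4×1 + 0
gcd(629, 651) = 1, so the inverse exists.
Back-substitute for 1:
1 = 1×9 − 2×4
  = −2×13 + 3×9
  = 3×22 − 5×13
  = −5×629 + 143×22
  = 143×651 − 148×629
So 629⁻¹ ≡ −148 ≡ 503 (mod 651).

503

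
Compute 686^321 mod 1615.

601

Using repeated squaring:
321 in binary is 101000001, i.e. 321 = 256 + 64 + 1.
686^1 ≡ 686 (mod 1615)
686^2 ≡ 686^2 = 470596 ≡ 631 (mod 1615)
686^4 ≡ 631^2 = 398161 ≡ 871 (mod 1615)
686^8 ≡ 871^2 = 758641 ≡ 1206 (mod 1615)
686^16 ≡ 1206^2 = 1454436 ≡ 936 (mod 1615)
686^32 ≡ 936^2 = 876096 ≡ 766 (mod 1615)
686^64 ≡ 766^2 = 586756 ≡ 511 (mod 1615)
686^128 ≡ 511^2 = 261121 ≡ 1106 (mod 1615)
686^256 ≡ 1106^2 = 1223236 ≡ 681 (mod 1615)
686^321 = 686^256 · 686^64 · 686^1 ≡ 681 · 511 · 686 (mod 1615).
Accumulate the product:
681 · 511 = 347991 ≡ 766
766 · 686 = 525476 ≡ 601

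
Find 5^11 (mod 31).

Compute successive squares:
5^1 ≡ 5 (mod 31)
5^2 ≡ 5^2 = 25 (mod 31)
5^4 ≡ 25^2 = 625 ≡ 5 (mod 31)
5^8 ≡ 5^2 = 25 (mod 31)
5^11 = 5^8 · 5^2 · 5^1 ≡ 25 · 25 · 5 (mod 31).
Accumulate the product:
25 · 25 = 625 ≡ 5
5 · 5 = 25

25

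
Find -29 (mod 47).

-29 = -1×47 + 18, so -29 ≡ 18 (mod 47).

18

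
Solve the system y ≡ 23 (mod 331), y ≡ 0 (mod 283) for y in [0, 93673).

331⁻¹ mod 283: 331*171 ≡ 1 (mod 283), so 331⁻¹ ≡ 171.
y = 23 + 331*((0 − 23)*171 mod 283) = 23 + 331*29 = 9622.

9622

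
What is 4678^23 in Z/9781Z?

By square-and-multiply:
23 in binary is 10111, i.e. 23 = 16 + 4 + 2 + 1.
4678^1 ≡ 4678 (mod 9781)
4678^2 ≡ 4678^2 = 21883684 ≡ 3587 (mod 9781)
4678^4 ≡ 3587^2 = 12866569 ≡ 4554 (mod 9781)
4678^8 ≡ 4554^2 = 20738916 ≡ 3196 (mod 9781)
4678^16 ≡ 3196^2 = 10214416 ≡ 3052 (mod 9781)
4678^23 = 4678^16 * 4678^4 * 4678^2 * 4678^1 ≡ 3052 * 4554 * 3587 * 4678 (mod 9781).
Accumulate the product:
3052 * 4554 = 13898808 ≡ 7
7 * 3587 = 25109 ≡ 5547
5547 * 4678 = 25948866 ≡ 9654

9654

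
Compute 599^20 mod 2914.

769

599^1 ≡ 599 (mod 2914)
599^2 ≡ 599^2 = 358801 ≡ 379 (mod 2914)
599^4 ≡ 379^2 = 143641 ≡ 855 (mod 2914)
599^8 ≡ 855^2 = 731025 ≡ 2525 (mod 2914)
599^16 ≡ 2525^2 = 6375625 ≡ 2707 (mod 2914)
599^20 = 599^16 × 599^4 ≡ 2707 × 855 (mod 2914).
2707 × 855 = 2314485 ≡ 769 (mod 2914).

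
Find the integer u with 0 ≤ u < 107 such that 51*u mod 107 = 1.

21

107 = 2×51 + 5
51 = 10×5 + 1
5 = 5×1 + 0
gcd(51, 107) = 1, so the inverse exists.
Back-substitute for 1:
1 = 1×51 − 10×5
  = −10×107 + 21×51
So 51⁻¹ ≡ 21 (mod 107).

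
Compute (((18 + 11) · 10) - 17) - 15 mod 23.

5

18 + 11 = 29 ≡ 6 (mod 23)
6 · 10 = 60 ≡ 14 (mod 23)
14 - 17 = -3 ≡ 20 (mod 23)
20 - 15 = 5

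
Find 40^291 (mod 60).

40^1 ≡ 40 (mod 60)
40^2 ≡ 40^2 = 1600 ≡ 40 (mod 60)
40^4 ≡ 40^2 = 1600 ≡ 40 (mod 60)
40^8 ≡ 40^2 = 1600 ≡ 40 (mod 60)
40^16 ≡ 40^2 = 1600 ≡ 40 (mod 60)
40^32 ≡ 40^2 = 1600 ≡ 40 (mod 60)
40^64 ≡ 40^2 = 1600 ≡ 40 (mod 60)
40^128 ≡ 40^2 = 1600 ≡ 40 (mod 60)
40^256 ≡ 40^2 = 1600 ≡ 40 (mod 60)
40^291 = 40^256 * 40^32 * 40^2 * 40^1 ≡ 40 * 40 * 40 * 40 (mod 60).
Accumulate the product:
40 * 40 = 1600 ≡ 40
40 * 40 = 1600 ≡ 40
40 * 40 = 1600 ≡ 40

40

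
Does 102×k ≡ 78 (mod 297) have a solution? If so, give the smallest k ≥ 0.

gcd(102, 297) = 3, and 3 | 78, so solutions exist.
Divide through by 3: 34×k mod 99 = 26.
34⁻¹ ≡ 67 (mod 99).
k ≡ 67×26 ≡ 59 (mod 99).
The smallest non-negative solution is k = 59.

59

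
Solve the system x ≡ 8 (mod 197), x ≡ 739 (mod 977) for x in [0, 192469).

197⁻¹ mod 977: 197·367 ≡ 1 (mod 977), so 197⁻¹ ≡ 367.
x = 8 + 197·((739 − 8)·367 mod 977) = 8 + 197·579 = 114071.
Check: 114071 mod 197 = 8, 114071 mod 977 = 739. ✓

114071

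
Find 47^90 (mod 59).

Using repeated squaring:
90 in binary is 1011010, i.e. 90 = 64 + 16 + 8 + 2.
47^1 ≡ 47 (mod 59)
47^2 ≡ 47^2 = 2209 ≡ 26 (mod 59)
47^4 ≡ 26^2 = 676 ≡ 27 (mod 59)
47^8 ≡ 27^2 = 729 ≡ 21 (mod 59)
47^16 ≡ 21^2 = 441 ≡ 28 (mod 59)
47^32 ≡ 28^2 = 784 ≡ 17 (mod 59)
47^64 ≡ 17^2 = 289 ≡ 53 (mod 59)
47^90 = 47^64 · 47^16 · 47^8 · 47^2 ≡ 53 · 28 · 21 · 26 (mod 59).
Accumulate the product:
53 · 28 = 1484 ≡ 9
9 · 21 = 189 ≡ 12
12 · 26 = 312 ≡ 17

17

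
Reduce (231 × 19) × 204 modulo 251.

231 × 19 = 4389 ≡ 122 (mod 251)
122 × 204 = 24888 ≡ 39 (mod 251)

39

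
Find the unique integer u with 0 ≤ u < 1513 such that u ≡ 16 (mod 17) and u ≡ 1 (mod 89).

713

17⁻¹ mod 89: 17×21 ≡ 1 (mod 89), so 17⁻¹ ≡ 21.
u = 16 + 17×((1 − 16)×21 mod 89) = 16 + 17×41 = 713.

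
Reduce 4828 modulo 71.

0

4828 = 68*71 + 0, so 4828 ≡ 0 (mod 71).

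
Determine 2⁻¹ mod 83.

83 = 41·2 + 1
2 = 2·1 + 0
gcd(2, 83) = 1, so the inverse exists.
Back-substitute for 1:
1 = 1·83 − 41·2
So 2⁻¹ ≡ −41 ≡ 42 (mod 83).

42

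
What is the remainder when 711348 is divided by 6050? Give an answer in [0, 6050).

711348 = 117*6050 + 3498, so 711348 ≡ 3498 (mod 6050).

3498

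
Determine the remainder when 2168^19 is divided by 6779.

Compute successive squares:
19 in binary is 10011, i.e. 19 = 16 + 2 + 1.
2168^1 ≡ 2168 (mod 6779)
2168^2 ≡ 2168^2 = 4700224 ≡ 2377 (mod 6779)
2168^4 ≡ 2377^2 = 5650129 ≡ 3222 (mod 6779)
2168^8 ≡ 3222^2 = 10381284 ≡ 2635 (mod 6779)
2168^16 ≡ 2635^2 = 6943225 ≡ 1529 (mod 6779)
2168^19 = 2168^16 * 2168^2 * 2168^1 ≡ 1529 * 2377 * 2168 (mod 6779).
Accumulate the product:
1529 * 2377 = 3634433 ≡ 889
889 * 2168 = 1927352 ≡ 2116

2116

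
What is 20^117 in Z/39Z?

Using repeated squaring:
117 in binary is 1110101, i.e. 117 = 64 + 32 + 16 + 4 + 1.
20^1 ≡ 20 (mod 39)
20^2 ≡ 20^2 = 400 ≡ 10 (mod 39)
20^4 ≡ 10^2 = 100 ≡ 22 (mod 39)
20^8 ≡ 22^2 = 484 ≡ 16 (mod 39)
20^16 ≡ 16^2 = 256 ≡ 22 (mod 39)
20^32 ≡ 22^2 = 484 ≡ 16 (mod 39)
20^64 ≡ 16^2 = 256 ≡ 22 (mod 39)
20^117 = 20^64 × 20^32 × 20^16 × 20^4 × 20^1 ≡ 22 × 16 × 22 × 22 × 20 (mod 39).
Accumulate the product:
22 × 16 = 352 ≡ 1
1 × 22 = 22
22 × 22 = 484 ≡ 16
16 × 20 = 320 ≡ 8

8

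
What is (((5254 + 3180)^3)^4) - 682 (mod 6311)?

5254 + 3180 = 8434 ≡ 2123 (mod 6311)
(2123)^3 ≡ 3954 (mod 6311)
(3954)^4 ≡ 5416 (mod 6311)
5416 - 682 = 4734

4734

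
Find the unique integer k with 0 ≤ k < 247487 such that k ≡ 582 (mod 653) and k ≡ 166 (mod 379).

111592

653⁻¹ mod 379: 653×231 ≡ 1 (mod 379), so 653⁻¹ ≡ 231.
k = 582 + 653×((166 − 582)×231 mod 379) = 582 + 653×170 = 111592.
Check: 111592 mod 653 = 582, 111592 mod 379 = 166. ✓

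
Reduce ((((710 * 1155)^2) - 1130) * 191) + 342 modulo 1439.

710 * 1155 = 820050 ≡ 1259 (mod 1439)
(1259)^2 ≡ 742 (mod 1439)
742 - 1130 = -388 ≡ 1051 (mod 1439)
1051 * 191 = 200741 ≡ 720 (mod 1439)
720 + 342 = 1062

1062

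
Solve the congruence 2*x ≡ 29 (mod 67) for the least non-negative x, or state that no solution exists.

48

gcd(2, 67) = 1, so a unique solution mod 67 exists.
2⁻¹ ≡ 34 (mod 67).
x ≡ 34*29 ≡ 48 (mod 67).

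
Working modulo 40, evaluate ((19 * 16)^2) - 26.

19 * 16 = 304 ≡ 24 (mod 40)
(24)^2 ≡ 16 (mod 40)
16 - 26 = -10 ≡ 30 (mod 40)

30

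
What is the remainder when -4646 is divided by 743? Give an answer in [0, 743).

-4646 = -7×743 + 555, so -4646 ≡ 555 (mod 743).

555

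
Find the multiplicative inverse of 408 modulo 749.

123

Run the extended Euclidean algorithm:
749 = 1×408 + 341
408 = 1×341 + 67
341 = 5×67 + 6
67 = 11×6 + 1
6 = 6×1 + 0
gcd(408, 749) = 1, so the inverse exists.
Back-substitute for 1:
1 = 1×67 − 11×6
  = −11×341 + 56×67
  = 56×408 − 67×341
  = −67×749 + 123×408
So 408⁻¹ ≡ 123 (mod 749).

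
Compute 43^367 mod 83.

By square-and-multiply:
43^1 ≡ 43 (mod 83)
43^2 ≡ 43^2 = 1849 ≡ 23 (mod 83)
43^4 ≡ 23^2 = 529 ≡ 31 (mod 83)
43^8 ≡ 31^2 = 961 ≡ 48 (mod 83)
43^16 ≡ 48^2 = 2304 ≡ 63 (mod 83)
43^32 ≡ 63^2 = 3969 ≡ 68 (mod 83)
43^64 ≡ 68^2 = 4624 ≡ 59 (mod 83)
43^128 ≡ 59^2 = 3481 ≡ 78 (mod 83)
43^256 ≡ 78^2 = 6084 ≡ 25 (mod 83)
43^367 = 43^256 · 43^64 · 43^32 · 43^8 · 43^4 · 43^2 · 43^1 ≡ 25 · 59 · 68 · 48 · 31 · 23 · 43 (mod 83).
Accumulate the product:
25 · 59 = 1475 ≡ 64
64 · 68 = 4352 ≡ 36
36 · 48 = 1728 ≡ 68
68 · 31 = 2108 ≡ 33
33 · 23 = 759 ≡ 12
12 · 43 = 516 ≡ 18

18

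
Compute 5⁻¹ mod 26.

21

By the extended Euclidean algorithm:
26 = 5·5 + 1
5 = 5·1 + 0
gcd(5, 26) = 1, so the inverse exists.
Bézout: 1 = 1·26 − 5·5.
So 5⁻¹ ≡ −5 ≡ 21 (mod 26).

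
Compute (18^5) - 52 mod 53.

(18)^5 ≡ 12 (mod 53)
12 - 52 = -40 ≡ 13 (mod 53)

13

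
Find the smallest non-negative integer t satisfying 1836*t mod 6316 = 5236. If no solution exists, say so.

1114

gcd(1836, 6316) = 4, and 4 | 5236, so solutions exist.
Divide through by 4: 459*t = 1309 (mod 1579).
459⁻¹ ≡ 1493 (mod 1579).
t ≡ 1493*1309 ≡ 1114 (mod 1579).
The smallest non-negative solution is t = 1114.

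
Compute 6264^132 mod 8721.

By square-and-multiply:
132 in binary is 10000100, i.e. 132 = 128 + 4.
6264^1 ≡ 6264 (mod 8721)
6264^2 ≡ 6264^2 = 39237696 ≡ 1917 (mod 8721)
6264^4 ≡ 1917^2 = 3674889 ≡ 3348 (mod 8721)
6264^8 ≡ 3348^2 = 11209104 ≡ 2619 (mod 8721)
6264^16 ≡ 2619^2 = 6859161 ≡ 4455 (mod 8721)
6264^32 ≡ 4455^2 = 19847025 ≡ 6750 (mod 8721)
6264^64 ≡ 6750^2 = 45562500 ≡ 3996 (mod 8721)
6264^128 ≡ 3996^2 = 15968016 ≡ 8586 (mod 8721)
6264^132 = 6264^128 × 6264^4 ≡ 8586 × 3348 (mod 8721).
8586 × 3348 = 28745928 ≡ 1512 (mod 8721).

1512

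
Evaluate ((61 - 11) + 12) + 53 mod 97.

18

61 - 11 = 50
50 + 12 = 62
62 + 53 = 115 ≡ 18 (mod 97)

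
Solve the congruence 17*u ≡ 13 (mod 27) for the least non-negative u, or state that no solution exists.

23

gcd(17, 27) = 1, so a unique solution mod 27 exists.
17⁻¹ ≡ 8 (mod 27).
u ≡ 8*13 ≡ 23 (mod 27).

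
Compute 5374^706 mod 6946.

By square-and-multiply:
706 in binary is 1011000010, i.e. 706 = 512 + 128 + 64 + 2.
5374^1 ≡ 5374 (mod 6946)
5374^2 ≡ 5374^2 = 28879876 ≡ 5354 (mod 6946)
5374^4 ≡ 5354^2 = 28665316 ≡ 6120 (mod 6946)
5374^8 ≡ 6120^2 = 37454400 ≡ 1568 (mod 6946)
5374^16 ≡ 1568^2 = 2458624 ≡ 6686 (mod 6946)
5374^32 ≡ 6686^2 = 44702596 ≡ 5086 (mod 6946)
5374^64 ≡ 5086^2 = 25867396 ≡ 492 (mod 6946)
5374^128 ≡ 492^2 = 242064 ≡ 5900 (mod 6946)
5374^256 ≡ 5900^2 = 34810000 ≡ 3594 (mod 6946)
5374^512 ≡ 3594^2 = 12916836 ≡ 4222 (mod 6946)
5374^706 = 5374^512 · 5374^128 · 5374^64 · 5374^2 ≡ 4222 · 5900 · 492 · 5354 (mod 6946).
Accumulate the product:
4222 · 5900 = 24909800 ≡ 1444
1444 · 492 = 710448 ≡ 1956
1956 · 5354 = 10472424 ≡ 4802

4802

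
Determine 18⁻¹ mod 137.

99

137 = 7×18 + 11
18 = 1×11 + 7
11 = 1×7 + 4
7 = 1×4 + 3
4 = 1×3 + 1
3 = 3×1 + 0
gcd(18, 137) = 1, so the inverse exists.
Back-substitute for 1:
1 = 1×4 − 1×3
  = −1×7 + 2×4
  = 2×11 − 3×7
  = −3×18 + 5×11
  = 5×137 − 38×18
So 18⁻¹ ≡ −38 ≡ 99 (mod 137).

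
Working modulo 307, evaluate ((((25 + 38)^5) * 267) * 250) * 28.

258

25 + 38 = 63
(63)^5 ≡ 99 (mod 307)
99 * 267 = 26433 ≡ 31 (mod 307)
31 * 250 = 7750 ≡ 75 (mod 307)
75 * 28 = 2100 ≡ 258 (mod 307)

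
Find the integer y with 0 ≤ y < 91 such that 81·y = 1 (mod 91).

9

By the extended Euclidean algorithm:
91 = 1×81 + 10
81 = 8×10 + 1
10 = 10×1 + 0
gcd(81, 91) = 1, so the inverse exists.
Back-substitute for 1:
1 = 1×81 − 8×10
  = −8×91 + 9×81
So 81⁻¹ ≡ 9 (mod 91).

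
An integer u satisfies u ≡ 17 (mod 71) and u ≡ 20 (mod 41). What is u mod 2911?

2644

71⁻¹ mod 41: 71*26 ≡ 1 (mod 41), so 71⁻¹ ≡ 26.
u = 17 + 71*((20 − 17)*26 mod 41) = 17 + 71*37 = 2644.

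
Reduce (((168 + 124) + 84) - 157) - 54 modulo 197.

168 + 124 = 292 ≡ 95 (mod 197)
95 + 84 = 179
179 - 157 = 22
22 - 54 = -32 ≡ 165 (mod 197)

165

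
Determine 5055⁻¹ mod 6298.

3187

Run the extended Euclidean algorithm:
6298 = 1×5055 + 1243
5055 = 4×1243 + 83
1243 = 14×83 + 81
83 = 1×81 + 2
81 = 40×2 + 1
2 = 2×1 + 0
gcd(5055, 6298) = 1, so the inverse exists.
Bézout: 1 = 2497×6298 − 3111×5055.
So 5055⁻¹ ≡ −3111 ≡ 3187 (mod 6298).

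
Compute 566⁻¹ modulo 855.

71

855 = 1·566 + 289
566 = 1·289 + 277
289 = 1·277 + 12
277 = 23·12 + 1
12 = 12·1 + 0
gcd(566, 855) = 1, so the inverse exists.
Bézout: 1 = −47·855 + 71·566.
So 566⁻¹ ≡ 71 (mod 855).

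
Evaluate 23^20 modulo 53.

By square-and-multiply:
20 in binary is 10100, i.e. 20 = 16 + 4.
23^1 ≡ 23 (mod 53)
23^2 ≡ 23^2 = 529 ≡ 52 (mod 53)
23^4 ≡ 52^2 = 2704 ≡ 1 (mod 53)
23^8 ≡ 1^2 = 1 (mod 53)
23^16 ≡ 1^2 = 1 (mod 53)
23^20 = 23^16 × 23^4 ≡ 1 × 1 (mod 53).
1 × 1 = 1 ≡ 1 (mod 53).

1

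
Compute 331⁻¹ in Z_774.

463

Run the extended Euclidean algorithm:
774 = 2·331 + 112
331 = 2·112 + 107
112 = 1·107 + 5
107 = 21·5 + 2
5 = 2·2 + 1
2 = 2·1 + 0
gcd(331, 774) = 1, so the inverse exists.
Back-substitute for 1:
1 = 1·5 − 2·2
  = −2·107 + 43·5
  = 43·112 − 45·107
  = −45·331 + 133·112
  = 133·774 − 311·331
So 331⁻¹ ≡ −311 ≡ 463 (mod 774).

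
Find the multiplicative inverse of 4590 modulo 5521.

By the extended Euclidean algorithm:
5521 = 1*4590 + 931
4590 = 4*931 + 866
931 = 1*866 + 65
866 = 13*65 + 21
65 = 3*21 + 2
21 = 10*2 + 1
2 = 2*1 + 0
gcd(4590, 5521) = 1, so the inverse exists.
Back-substitute for 1:
1 = 1*21 − 10*2
  = −10*65 + 31*21
  = 31*866 − 413*65
  = −413*931 + 444*866
  = 444*4590 − 2189*931
  = −2189*5521 + 2633*4590
So 4590⁻¹ ≡ 2633 (mod 5521).

2633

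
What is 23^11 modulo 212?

Compute successive squares:
11 in binary is 1011, i.e. 11 = 8 + 2 + 1.
23^1 ≡ 23 (mod 212)
23^2 ≡ 23^2 = 529 ≡ 105 (mod 212)
23^4 ≡ 105^2 = 11025 ≡ 1 (mod 212)
23^8 ≡ 1^2 = 1 (mod 212)
23^11 = 23^8 * 23^2 * 23^1 ≡ 1 * 105 * 23 (mod 212).
Accumulate the product:
1 * 105 = 105
105 * 23 = 2415 ≡ 83

83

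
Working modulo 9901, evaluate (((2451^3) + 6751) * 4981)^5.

(2451)^3 ≡ 6315 (mod 9901)
6315 + 6751 = 13066 ≡ 3165 (mod 9901)
3165 * 4981 = 15764865 ≡ 2473 (mod 9901)
(2473)^5 ≡ 8422 (mod 9901)

8422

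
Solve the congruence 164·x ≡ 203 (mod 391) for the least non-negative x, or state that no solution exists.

gcd(164, 391) = 1, so a unique solution mod 391 exists.
164⁻¹ ≡ 31 (mod 391).
x ≡ 31·203 ≡ 37 (mod 391).

37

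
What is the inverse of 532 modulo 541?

541 = 1*532 + 9
532 = 59*9 + 1
9 = 9*1 + 0
gcd(532, 541) = 1, so the inverse exists.
Back-substitute for 1:
1 = 1*532 − 59*9
  = −59*541 + 60*532
So 532⁻¹ ≡ 60 (mod 541).

60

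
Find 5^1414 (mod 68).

Using repeated squaring:
5^1 ≡ 5 (mod 68)
5^2 ≡ 5^2 = 25 (mod 68)
5^4 ≡ 25^2 = 625 ≡ 13 (mod 68)
5^8 ≡ 13^2 = 169 ≡ 33 (mod 68)
5^16 ≡ 33^2 = 1089 ≡ 1 (mod 68)
5^32 ≡ 1^2 = 1 (mod 68)
5^64 ≡ 1^2 = 1 (mod 68)
5^128 ≡ 1^2 = 1 (mod 68)
5^256 ≡ 1^2 = 1 (mod 68)
5^512 ≡ 1^2 = 1 (mod 68)
5^1024 ≡ 1^2 = 1 (mod 68)
5^1414 = 5^1024 * 5^256 * 5^128 * 5^4 * 5^2 ≡ 1 * 1 * 1 * 13 * 25 (mod 68).
Accumulate the product:
1 * 1 = 1
1 * 1 = 1
1 * 13 = 13
13 * 25 = 325 ≡ 53

53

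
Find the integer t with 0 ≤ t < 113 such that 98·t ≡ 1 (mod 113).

15

By the extended Euclidean algorithm:
113 = 1·98 + 15
98 = 6·15 + 8
15 = 1·8 + 7
8 = 1·7 + 1
7 = 7·1 + 0
gcd(98, 113) = 1, so the inverse exists.
Back-substitute for 1:
1 = 1·8 − 1·7
  = −1·15 + 2·8
  = 2·98 − 13·15
  = −13·113 + 15·98
So 98⁻¹ ≡ 15 (mod 113).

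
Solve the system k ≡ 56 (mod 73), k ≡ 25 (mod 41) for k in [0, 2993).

640

73⁻¹ mod 41: 73*9 ≡ 1 (mod 41), so 73⁻¹ ≡ 9.
k = 56 + 73*((25 − 56)*9 mod 41) = 56 + 73*8 = 640.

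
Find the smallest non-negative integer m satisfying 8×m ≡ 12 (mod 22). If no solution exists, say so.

7

gcd(8, 22) = 2, and 2 | 12, so solutions exist.
Divide through by 2: 4×m ≡ 6 (mod 11).
4⁻¹ ≡ 3 (mod 11).
m ≡ 3×6 ≡ 7 (mod 11).
The smallest non-negative solution is m = 7.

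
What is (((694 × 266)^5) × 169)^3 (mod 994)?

462

694 × 266 = 184604 ≡ 714 (mod 994)
(714)^5 ≡ 882 (mod 994)
882 × 169 = 149058 ≡ 952 (mod 994)
(952)^3 ≡ 462 (mod 994)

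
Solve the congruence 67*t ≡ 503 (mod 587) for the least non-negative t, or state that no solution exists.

393

gcd(67, 587) = 1, so a unique solution mod 587 exists.
67⁻¹ ≡ 184 (mod 587).
t ≡ 184*503 ≡ 393 (mod 587).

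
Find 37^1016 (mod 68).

33

Using repeated squaring:
1016 in binary is 1111111000, i.e. 1016 = 512 + 256 + 128 + 64 + 32 + 16 + 8.
37^1 ≡ 37 (mod 68)
37^2 ≡ 37^2 = 1369 ≡ 9 (mod 68)
37^4 ≡ 9^2 = 81 ≡ 13 (mod 68)
37^8 ≡ 13^2 = 169 ≡ 33 (mod 68)
37^16 ≡ 33^2 = 1089 ≡ 1 (mod 68)
37^32 ≡ 1^2 = 1 (mod 68)
37^64 ≡ 1^2 = 1 (mod 68)
37^128 ≡ 1^2 = 1 (mod 68)
37^256 ≡ 1^2 = 1 (mod 68)
37^512 ≡ 1^2 = 1 (mod 68)
37^1016 = 37^512 × 37^256 × 37^128 × 37^64 × 37^32 × 37^16 × 37^8 ≡ 1 × 1 × 1 × 1 × 1 × 1 × 33 (mod 68).
Accumulate the product:
1 × 1 = 1
1 × 1 = 1
1 × 1 = 1
1 × 1 = 1
1 × 1 = 1
1 × 33 = 33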